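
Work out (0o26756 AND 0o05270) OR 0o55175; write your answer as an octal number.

0o26756 AND 0o05270 = 0o04250.
Then OR with 0o55175.

0o55375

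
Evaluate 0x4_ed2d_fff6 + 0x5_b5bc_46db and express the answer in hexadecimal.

0xaa2ea46d1

Add column by column in base 16, right to left:
  6+b = 1 carry 1
  f+d+1 = d carry 1
  f+6+1 = 6 carry 1
  f+4+1 = 4 carry 1
  d+c+1 = a carry 1
  2+b+1 = e
  d+5 = 2 carry 1
  e+b+1 = a carry 1
  4+5+1 = a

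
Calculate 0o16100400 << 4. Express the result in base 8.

4 bits is not a whole number of base-8 digits; in binary: 1110001000000100000000 << 4 = 11100010000001000000000000.

0o342010000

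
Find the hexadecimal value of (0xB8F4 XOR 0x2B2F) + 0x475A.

First 0xB8F4 XOR 0x2B2F = 0x93DB.
Add column by column in base 16, right to left:
  B+A = 5 carry 1
  D+5+1 = 3 carry 1
  3+7+1 = B
  9+4 = D

0xDB35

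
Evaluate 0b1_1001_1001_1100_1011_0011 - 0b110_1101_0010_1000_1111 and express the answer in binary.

Subtract column by column in base 2:
  1-1 → 0
  1-1 → 0
  0-1 → 1 (borrow)
  0-1-1 → 0 (borrow)
  1-0-1 → 0
  1-0 → 1
  0-0 → 0
  1-1 → 0
  0-0 → 0
  0-1 → 1 (borrow)
  1-0-1 → 0
  1-0 → 1
  1-1 → 0
  0-0 → 0
  0-1 → 1 (borrow)
  1-1-1 → 1 (borrow)
  1-0-1 → 0
  0-1 → 1 (borrow)
  0-1-1 → 0 (borrow)
  1-0-1 → 0
  1-0 → 1

0b100101100101000100100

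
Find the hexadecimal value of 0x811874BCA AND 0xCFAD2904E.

0x81082004A

AND each hex digit independently (no carries):
  8&C=8, 1&F=1, 1&A=0, 8&D=8, 7&2=2, 4&9=0, B&0=0, C&4=4, A&E=A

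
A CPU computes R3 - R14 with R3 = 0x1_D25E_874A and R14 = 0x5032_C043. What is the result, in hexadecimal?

Subtract column by column in base 16:
  A-3 → 7
  4-4 → 0
  7-0 → 7
  8-C → C (borrow)
  E-2-1 → B
  5-3 → 2
  2-0 → 2
  D-5 → 8
  1-0 → 1

0x1822BC707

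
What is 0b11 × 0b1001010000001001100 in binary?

Multiply each base-2 digit by 3, carrying:
  0×3 = 0 → write 0
  0×3 = 0 → write 0
  1×3 = 3 → write 1 carry 1
  1×3+1 = 4 → write 0 carry 2
  0×3+2 = 2 → write 0 carry 1
  0×3+1 = 1 → write 1
  1×3 = 3 → write 1 carry 1
  0×3+1 = 1 → write 1
  0×3 = 0 → write 0
  0×3 = 0 → write 0
  0×3 = 0 → write 0
  0×3 = 0 → write 0
  0×3 = 0 → write 0
  1×3 = 3 → write 1 carry 1
  0×3+1 = 1 → write 1
  1×3 = 3 → write 1 carry 1
  0×3+1 = 1 → write 1
  0×3 = 0 → write 0
  1×3 = 3 → write 1 carry 1
  remaining carry: 1

0b11011110000011100100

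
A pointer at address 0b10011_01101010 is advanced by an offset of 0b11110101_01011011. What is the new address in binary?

Add column by column in base 2, right to left:
  0+1 = 1
  1+1 = 0 carry 1
  0+0+1 = 1
  1+1 = 0 carry 1
  0+1+1 = 0 carry 1
  1+0+1 = 0 carry 1
  1+1+1 = 1 carry 1
  0+0+1 = 1
  1+1 = 0 carry 1
  1+0+1 = 0 carry 1
  0+1+1 = 0 carry 1
  0+0+1 = 1
  1+1 = 0 carry 1
  0+1+1 = 0 carry 1
  0+1+1 = 0 carry 1
  0+1+1 = 0 carry 1
  final carry 1

0b10000100011000101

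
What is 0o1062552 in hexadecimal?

0x4656a

Each octal digit is 3 bits: 1=001 0=000 6=110 2=010 5=101 5=101 2=010.
Group the bits into nibbles: 0100 0110 0101 0110 1010 → 4656a.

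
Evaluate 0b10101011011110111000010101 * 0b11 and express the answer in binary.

0b1000000010011100101000111111

Multiply each base-2 digit by 3, carrying:
  1×3 = 3 → write 1 carry 1
  0×3+1 = 1 → write 1
  1×3 = 3 → write 1 carry 1
  0×3+1 = 1 → write 1
  1×3 = 3 → write 1 carry 1
  0×3+1 = 1 → write 1
  0×3 = 0 → write 0
  0×3 = 0 → write 0
  0×3 = 0 → write 0
  1×3 = 3 → write 1 carry 1
  1×3+1 = 4 → write 0 carry 2
  1×3+2 = 5 → write 1 carry 2
  0×3+2 = 2 → write 0 carry 1
  1×3+1 = 4 → write 0 carry 2
  1×3+2 = 5 → write 1 carry 2
  1×3+2 = 5 → write 1 carry 2
  1×3+2 = 5 → write 1 carry 2
  0×3+2 = 2 → write 0 carry 1
  1×3+1 = 4 → write 0 carry 2
  1×3+2 = 5 → write 1 carry 2
  0×3+2 = 2 → write 0 carry 1
  1×3+1 = 4 → write 0 carry 2
  0×3+2 = 2 → write 0 carry 1
  1×3+1 = 4 → write 0 carry 2
  0×3+2 = 2 → write 0 carry 1
  1×3+1 = 4 → write 0 carry 2
  remaining carry: 10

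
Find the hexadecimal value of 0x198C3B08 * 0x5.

Multiply each base-16 digit by 5, carrying:
  8×5 = 40 → write 8 carry 2
  0×5+2 = 2 → write 2
  B×5 = 55 → write 7 carry 3
  3×5+3 = 18 → write 2 carry 1
  C×5+1 = 61 → write D carry 3
  8×5+3 = 43 → write B carry 2
  9×5+2 = 47 → write F carry 2
  1×5+2 = 7 → write 7

0x7FBD2728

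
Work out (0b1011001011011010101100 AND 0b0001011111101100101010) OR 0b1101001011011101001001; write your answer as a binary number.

0b1101001011011101101001

0b1011001011011010101100 AND 0b0001011111101100101010 = 0b0001001011001000101000.
Then OR with 0b1101001011011101001001.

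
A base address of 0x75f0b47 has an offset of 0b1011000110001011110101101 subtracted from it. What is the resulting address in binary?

0b101111110111111001110011010

0x75f0b47 = 0b111010111110000101101000111 in binary.
Subtract column by column in base 2:
  1-1 → 0
  1-0 → 1
  1-1 → 0
  0-1 → 1 (borrow)
  0-0-1 → 1 (borrow)
  0-1-1 → 0 (borrow)
  1-0-1 → 0
  0-1 → 1 (borrow)
  1-1-1 → 1 (borrow)
  1-1-1 → 1 (borrow)
  0-1-1 → 0 (borrow)
  1-0-1 → 0
  0-1 → 1 (borrow)
  0-0-1 → 1 (borrow)
  0-0-1 → 1 (borrow)
  0-0-1 → 1 (borrow)
  1-1-1 → 1 (borrow)
  1-1-1 → 1 (borrow)
  1-0-1 → 0
  1-0 → 1
  1-0 → 1
  0-1 → 1 (borrow)
  1-1-1 → 1 (borrow)
  0-0-1 → 1 (borrow)
  1-1-1 → 1 (borrow)
  1-0-1 → 0
  1-0 → 1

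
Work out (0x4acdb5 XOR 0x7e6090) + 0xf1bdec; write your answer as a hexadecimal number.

0x1266b11

First 0x4acdb5 XOR 0x7e6090 = 0x34ad25.
Add column by column in base 16, right to left:
  5+c = 1 carry 1
  2+e+1 = 1 carry 1
  d+d+1 = b carry 1
  a+b+1 = 6 carry 1
  4+1+1 = 6
  3+f = 2 carry 1
  final carry 1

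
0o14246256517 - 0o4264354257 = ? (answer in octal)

Subtract column by column in base 8:
  7-7 → 0
  1-5 → 4 (borrow)
  5-2-1 → 2
  6-4 → 2
  5-5 → 0
  2-3 → 7 (borrow)
  6-4-1 → 1
  4-6 → 6 (borrow)
  2-2-1 → 7 (borrow)
  4-4-1 → 7 (borrow)
  1-0-1 → 0

0o7761702240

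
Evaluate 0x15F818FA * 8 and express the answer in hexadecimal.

Multiply each base-16 digit by 8, carrying:
  A×8 = 80 → write 0 carry 5
  F×8+5 = 125 → write D carry 7
  8×8+7 = 71 → write 7 carry 4
  1×8+4 = 12 → write C
  8×8 = 64 → write 0 carry 4
  F×8+4 = 124 → write C carry 7
  5×8+7 = 47 → write F carry 2
  1×8+2 = 10 → write A

0xAFC0C7D0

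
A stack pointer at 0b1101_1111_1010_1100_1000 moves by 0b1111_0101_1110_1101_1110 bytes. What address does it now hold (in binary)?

0b111010101100110100110

Add column by column in base 2, right to left:
  0+0 = 0
  0+1 = 1
  0+1 = 1
  1+1 = 0 carry 1
  0+1+1 = 0 carry 1
  0+0+1 = 1
  1+1 = 0 carry 1
  1+1+1 = 1 carry 1
  0+0+1 = 1
  1+1 = 0 carry 1
  0+1+1 = 0 carry 1
  1+1+1 = 1 carry 1
  1+1+1 = 1 carry 1
  1+0+1 = 0 carry 1
  1+1+1 = 1 carry 1
  1+0+1 = 0 carry 1
  1+1+1 = 1 carry 1
  0+1+1 = 0 carry 1
  1+1+1 = 1 carry 1
  1+1+1 = 1 carry 1
  final carry 1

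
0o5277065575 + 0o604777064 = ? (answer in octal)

0o6104064661

Add column by column in base 8, right to left:
  5+4 = 1 carry 1
  7+6+1 = 6 carry 1
  5+0+1 = 6
  5+7 = 4 carry 1
  6+7+1 = 6 carry 1
  0+7+1 = 0 carry 1
  7+4+1 = 4 carry 1
  7+0+1 = 0 carry 1
  2+6+1 = 1 carry 1
  5+0+1 = 6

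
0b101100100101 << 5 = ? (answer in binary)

Left shift by 5: append 5 zero bits.

0b10110010010100000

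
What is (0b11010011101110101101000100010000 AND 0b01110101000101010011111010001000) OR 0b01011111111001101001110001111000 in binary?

0b11010011101110101101000100010000 AND 0b01110101000101010011111010001000 = 0b01010001000100000001000000000000.
Then OR with 0b01011111111001101001110001111000.

0b1011111111101101001110001111000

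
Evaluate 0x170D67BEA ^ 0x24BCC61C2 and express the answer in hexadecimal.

0x33B1A1A28

XOR each hex digit independently (no carries):
  1^2=3, 7^4=3, 0^B=B, D^C=1, 6^C=A, 7^6=1, B^1=A, E^C=2, A^2=8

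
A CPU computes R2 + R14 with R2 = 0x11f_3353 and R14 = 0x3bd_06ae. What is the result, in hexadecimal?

Add column by column in base 16, right to left:
  3+e = 1 carry 1
  5+a+1 = 0 carry 1
  3+6+1 = a
  3+0 = 3
  f+d = c carry 1
  1+b+1 = d
  1+3 = 4

0x4dc3a01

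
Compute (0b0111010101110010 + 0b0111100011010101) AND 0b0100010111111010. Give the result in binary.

Add column by column in base 2, right to left:
  0+1 = 1
  1+0 = 1
  0+1 = 1
  0+0 = 0
  1+1 = 0 carry 1
  1+0+1 = 0 carry 1
  1+1+1 = 1 carry 1
  0+1+1 = 0 carry 1
  1+0+1 = 0 carry 1
  0+0+1 = 1
  1+0 = 1
  0+1 = 1
  1+1 = 0 carry 1
  1+1+1 = 1 carry 1
  1+1+1 = 1 carry 1
  final carry 1
Sum = 0b1110111001000111; now AND with 0b0100010111111010:
  1110111001000111
& 0100010111111010
= 0100010001000010

0b100010001000010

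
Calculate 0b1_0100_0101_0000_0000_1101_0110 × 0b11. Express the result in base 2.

0b11110011110000001010000010

Multiply each base-2 digit by 3, carrying:
  0×3 = 0 → write 0
  1×3 = 3 → write 1 carry 1
  1×3+1 = 4 → write 0 carry 2
  0×3+2 = 2 → write 0 carry 1
  1×3+1 = 4 → write 0 carry 2
  0×3+2 = 2 → write 0 carry 1
  1×3+1 = 4 → write 0 carry 2
  1×3+2 = 5 → write 1 carry 2
  0×3+2 = 2 → write 0 carry 1
  0×3+1 = 1 → write 1
  0×3 = 0 → write 0
  0×3 = 0 → write 0
  0×3 = 0 → write 0
  0×3 = 0 → write 0
  0×3 = 0 → write 0
  0×3 = 0 → write 0
  1×3 = 3 → write 1 carry 1
  0×3+1 = 1 → write 1
  1×3 = 3 → write 1 carry 1
  0×3+1 = 1 → write 1
  0×3 = 0 → write 0
  0×3 = 0 → write 0
  1×3 = 3 → write 1 carry 1
  0×3+1 = 1 → write 1
  1×3 = 3 → write 1 carry 1
  remaining carry: 1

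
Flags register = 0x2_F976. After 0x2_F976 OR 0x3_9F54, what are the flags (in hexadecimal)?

OR each hex digit independently (no carries):
  2|3=3, F|9=F, 9|F=F, 7|5=7, 6|4=6

0x3FF76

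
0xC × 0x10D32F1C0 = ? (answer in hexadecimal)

Multiply each base-16 digit by 12, carrying:
  0×12 = 0 → write 0
  C×12 = 144 → write 0 carry 9
  1×12+9 = 21 → write 5 carry 1
  F×12+1 = 181 → write 5 carry 11
  2×12+11 = 35 → write 3 carry 2
  3×12+2 = 38 → write 6 carry 2
  D×12+2 = 158 → write E carry 9
  0×12+9 = 9 → write 9
  1×12 = 12 → write C

0xC9E635500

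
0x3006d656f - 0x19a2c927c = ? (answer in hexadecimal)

Subtract column by column in base 16:
  f-c → 3
  6-7 → f (borrow)
  5-2-1 → 2
  6-9 → d (borrow)
  d-c-1 → 0
  6-2 → 4
  0-a → 6 (borrow)
  0-9-1 → 6 (borrow)
  3-1-1 → 1

0x16640d2f3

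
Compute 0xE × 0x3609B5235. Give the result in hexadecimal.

Multiply each base-16 digit by 14, carrying:
  5×14 = 70 → write 6 carry 4
  3×14+4 = 46 → write E carry 2
  2×14+2 = 30 → write E carry 1
  5×14+1 = 71 → write 7 carry 4
  B×14+4 = 158 → write E carry 9
  9×14+9 = 135 → write 7 carry 8
  0×14+8 = 8 → write 8
  6×14 = 84 → write 4 carry 5
  3×14+5 = 47 → write F carry 2
  remaining carry: 2

0x2F487E7EE6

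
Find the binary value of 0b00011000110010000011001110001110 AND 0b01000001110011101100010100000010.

0b00000000110010000000000100000010

AND bit by bit (1 only where both bits are 1):
  00011000110010000011001110001110
& 01000001110011101100010100000010
= 00000000110010000000000100000010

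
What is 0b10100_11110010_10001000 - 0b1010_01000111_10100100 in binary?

Subtract column by column in base 2:
  0-0 → 0
  0-0 → 0
  0-1 → 1 (borrow)
  1-0-1 → 0
  0-0 → 0
  0-1 → 1 (borrow)
  0-0-1 → 1 (borrow)
  1-1-1 → 1 (borrow)
  0-1-1 → 0 (borrow)
  1-1-1 → 1 (borrow)
  0-1-1 → 0 (borrow)
  0-0-1 → 1 (borrow)
  1-0-1 → 0
  1-0 → 1
  1-1 → 0
  1-0 → 1
  0-0 → 0
  0-1 → 1 (borrow)
  1-0-1 → 0
  0-1 → 1 (borrow)
  1-0-1 → 0

0b10101010101011100100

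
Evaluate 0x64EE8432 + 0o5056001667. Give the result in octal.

0o21551503751

0x64EE8432 = 0o14473502062 in octal.
Add column by column in base 8, right to left:
  2+7 = 1 carry 1
  6+6+1 = 5 carry 1
  0+6+1 = 7
  2+1 = 3
  0+0 = 0
  5+0 = 5
  3+6 = 1 carry 1
  7+5+1 = 5 carry 1
  4+0+1 = 5
  4+5 = 1 carry 1
  1+0+1 = 2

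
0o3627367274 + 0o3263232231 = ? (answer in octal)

Add column by column in base 8, right to left:
  4+1 = 5
  7+3 = 2 carry 1
  2+2+1 = 5
  7+2 = 1 carry 1
  6+3+1 = 2 carry 1
  3+2+1 = 6
  7+3 = 2 carry 1
  2+6+1 = 1 carry 1
  6+2+1 = 1 carry 1
  3+3+1 = 7

0o7112621525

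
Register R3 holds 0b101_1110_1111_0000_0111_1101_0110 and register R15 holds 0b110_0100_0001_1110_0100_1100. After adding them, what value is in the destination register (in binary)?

0b110010100110010011000100010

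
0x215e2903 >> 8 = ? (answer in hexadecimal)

0x215e29

Shifting right by 8 bits = 2 hex digits: drop the last 2.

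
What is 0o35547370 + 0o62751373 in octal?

0o120520763

Add column by column in base 8, right to left:
  0+3 = 3
  7+7 = 6 carry 1
  3+3+1 = 7
  7+1 = 0 carry 1
  4+5+1 = 2 carry 1
  5+7+1 = 5 carry 1
  5+2+1 = 0 carry 1
  3+6+1 = 2 carry 1
  final carry 1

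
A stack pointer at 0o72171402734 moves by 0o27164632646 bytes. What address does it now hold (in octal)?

Add column by column in base 8, right to left:
  4+6 = 2 carry 1
  3+4+1 = 0 carry 1
  7+6+1 = 6 carry 1
  2+2+1 = 5
  0+3 = 3
  4+6 = 2 carry 1
  1+4+1 = 6
  7+6 = 5 carry 1
  1+1+1 = 3
  2+7 = 1 carry 1
  7+2+1 = 2 carry 1
  final carry 1

0o121356235602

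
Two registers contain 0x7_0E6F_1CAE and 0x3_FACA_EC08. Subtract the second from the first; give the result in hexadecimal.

0x313A430A6

Subtract column by column in base 16:
  E-8 → 6
  A-0 → A
  C-C → 0
  1-E → 3 (borrow)
  F-A-1 → 4
  6-C → A (borrow)
  E-A-1 → 3
  0-F → 1 (borrow)
  7-3-1 → 3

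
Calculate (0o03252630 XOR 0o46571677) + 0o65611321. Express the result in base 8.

First 0o03252630 XOR 0o46571677 = 0o45723047.
Add column by column in base 8, right to left:
  7+1 = 0 carry 1
  4+2+1 = 7
  0+3 = 3
  3+1 = 4
  2+1 = 3
  7+6 = 5 carry 1
  5+5+1 = 3 carry 1
  4+6+1 = 3 carry 1
  final carry 1

0o133534370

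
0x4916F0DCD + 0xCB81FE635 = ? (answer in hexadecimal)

Add column by column in base 16, right to left:
  D+5 = 2 carry 1
  C+3+1 = 0 carry 1
  D+6+1 = 4 carry 1
  0+E+1 = F
  F+F = E carry 1
  6+1+1 = 8
  1+8 = 9
  9+B = 4 carry 1
  4+C+1 = 1 carry 1
  final carry 1

0x11498EF402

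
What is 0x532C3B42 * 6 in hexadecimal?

0x1F309638C

Multiply each base-16 digit by 6, carrying:
  2×6 = 12 → write C
  4×6 = 24 → write 8 carry 1
  B×6+1 = 67 → write 3 carry 4
  3×6+4 = 22 → write 6 carry 1
  C×6+1 = 73 → write 9 carry 4
  2×6+4 = 16 → write 0 carry 1
  3×6+1 = 19 → write 3 carry 1
  5×6+1 = 31 → write F carry 1
  remaining carry: 1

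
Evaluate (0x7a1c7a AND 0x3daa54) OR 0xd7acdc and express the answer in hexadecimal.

0x7a1c7a AND 0x3daa54 = 0x380850.
Then OR with 0xd7acdc.

0xffacdc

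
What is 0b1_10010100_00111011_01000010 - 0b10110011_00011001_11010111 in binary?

Subtract column by column in base 2:
  0-1 → 1 (borrow)
  1-1-1 → 1 (borrow)
  0-1-1 → 0 (borrow)
  0-0-1 → 1 (borrow)
  0-1-1 → 0 (borrow)
  0-0-1 → 1 (borrow)
  1-1-1 → 1 (borrow)
  0-1-1 → 0 (borrow)
  1-1-1 → 1 (borrow)
  1-0-1 → 0
  0-0 → 0
  1-1 → 0
  1-1 → 0
  1-0 → 1
  0-0 → 0
  0-0 → 0
  0-1 → 1 (borrow)
  0-1-1 → 0 (borrow)
  1-0-1 → 0
  0-0 → 0
  1-1 → 0
  0-1 → 1 (borrow)
  0-0-1 → 1 (borrow)
  1-1-1 → 1 (borrow)
  1-0-1 → 0

0b111000010010000101101011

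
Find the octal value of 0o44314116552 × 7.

Multiply each base-8 digit by 7, carrying:
  2×7 = 14 → write 6 carry 1
  5×7+1 = 36 → write 4 carry 4
  5×7+4 = 39 → write 7 carry 4
  6×7+4 = 46 → write 6 carry 5
  1×7+5 = 12 → write 4 carry 1
  1×7+1 = 8 → write 0 carry 1
  4×7+1 = 29 → write 5 carry 3
  1×7+3 = 10 → write 2 carry 1
  3×7+1 = 22 → write 6 carry 2
  4×7+2 = 30 → write 6 carry 3
  4×7+3 = 31 → write 7 carry 3
  remaining carry: 3

0o376625046746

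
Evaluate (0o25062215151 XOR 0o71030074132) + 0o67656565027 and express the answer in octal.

0o143731046112

First 0o25062215151 XOR 0o71030074132 = 0o54052261063.
Add column by column in base 8, right to left:
  3+7 = 2 carry 1
  6+2+1 = 1 carry 1
  0+0+1 = 1
  1+5 = 6
  6+6 = 4 carry 1
  2+5+1 = 0 carry 1
  2+6+1 = 1 carry 1
  5+5+1 = 3 carry 1
  0+6+1 = 7
  4+7 = 3 carry 1
  5+6+1 = 4 carry 1
  final carry 1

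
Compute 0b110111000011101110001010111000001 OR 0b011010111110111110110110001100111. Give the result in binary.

OR bit by bit (1 where either bit is 1):
  110111000011101110001010111000001
| 011010111110111110110110001100111
= 111111111111111110111110111100111

0b111111111111111110111110111100111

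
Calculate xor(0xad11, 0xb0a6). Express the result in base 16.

XOR each hex digit independently (no carries):
  a^b=1, d^0=d, 1^a=b, 1^6=7

0x1db7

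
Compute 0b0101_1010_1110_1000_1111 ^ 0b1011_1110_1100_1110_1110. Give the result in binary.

XOR bit by bit (1 where the bits differ):
  01011010111010001111
^ 10111110110011101110
= 11100100001001100001

0b11100100001001100001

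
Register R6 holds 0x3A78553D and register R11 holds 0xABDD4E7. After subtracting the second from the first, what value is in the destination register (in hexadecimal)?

0x2FBA8056

Subtract column by column in base 16:
  D-7 → 6
  3-E → 5 (borrow)
  5-4-1 → 0
  5-D → 8 (borrow)
  8-D-1 → A (borrow)
  7-B-1 → B (borrow)
  A-A-1 → F (borrow)
  3-0-1 → 2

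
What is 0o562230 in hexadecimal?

0x2E498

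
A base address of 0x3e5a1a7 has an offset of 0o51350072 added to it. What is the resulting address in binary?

0x3e5a1a7 = 0b11111001011010000110100111 in binary.
0o51350072 = 0b101001011101000000111010 in binary.
Add column by column in base 2, right to left:
  1+0 = 1
  1+1 = 0 carry 1
  1+0+1 = 0 carry 1
  0+1+1 = 0 carry 1
  0+1+1 = 0 carry 1
  1+1+1 = 1 carry 1
  0+0+1 = 1
  1+0 = 1
  1+0 = 1
  0+0 = 0
  0+0 = 0
  0+0 = 0
  0+1 = 1
  1+0 = 1
  0+1 = 1
  1+1 = 0 carry 1
  1+1+1 = 1 carry 1
  0+0+1 = 1
  1+1 = 0 carry 1
  0+0+1 = 1
  0+0 = 0
  1+1 = 0 carry 1
  1+0+1 = 0 carry 1
  1+1+1 = 1 carry 1
  1+0+1 = 0 carry 1
  1+0+1 = 0 carry 1
  final carry 1

0b100100010110111000111100001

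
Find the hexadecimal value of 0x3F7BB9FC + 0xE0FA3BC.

0x4D8B5DB8

Add column by column in base 16, right to left:
  C+C = 8 carry 1
  F+B+1 = B carry 1
  9+3+1 = D
  B+A = 5 carry 1
  B+F+1 = B carry 1
  7+0+1 = 8
  F+E = D carry 1
  3+0+1 = 4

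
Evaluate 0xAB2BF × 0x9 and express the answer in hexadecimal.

0x6048B7

Multiply each base-16 digit by 9, carrying:
  F×9 = 135 → write 7 carry 8
  B×9+8 = 107 → write B carry 6
  2×9+6 = 24 → write 8 carry 1
  B×9+1 = 100 → write 4 carry 6
  A×9+6 = 96 → write 0 carry 6
  remaining carry: 6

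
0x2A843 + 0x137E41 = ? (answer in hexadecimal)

Add column by column in base 16, right to left:
  3+1 = 4
  4+4 = 8
  8+E = 6 carry 1
  A+7+1 = 2 carry 1
  2+3+1 = 6
  0+1 = 1

0x162684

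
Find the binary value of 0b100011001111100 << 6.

0b100011001111100000000

Left shift by 6: append 6 zero bits.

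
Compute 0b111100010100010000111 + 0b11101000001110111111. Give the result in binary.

0b1011001010110001000110

Add column by column in base 2, right to left:
  1+1 = 0 carry 1
  1+1+1 = 1 carry 1
  1+1+1 = 1 carry 1
  0+1+1 = 0 carry 1
  0+1+1 = 0 carry 1
  0+1+1 = 0 carry 1
  0+0+1 = 1
  1+1 = 0 carry 1
  0+1+1 = 0 carry 1
  0+1+1 = 0 carry 1
  0+0+1 = 1
  1+0 = 1
  0+0 = 0
  1+0 = 1
  0+0 = 0
  0+1 = 1
  0+0 = 0
  1+1 = 0 carry 1
  1+1+1 = 1 carry 1
  1+1+1 = 1 carry 1
  1+0+1 = 0 carry 1
  final carry 1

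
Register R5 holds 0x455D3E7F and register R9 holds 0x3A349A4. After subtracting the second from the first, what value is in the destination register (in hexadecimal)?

Subtract column by column in base 16:
  F-4 → B
  7-A → D (borrow)
  E-9-1 → 4
  3-4 → F (borrow)
  D-3-1 → 9
  5-A → B (borrow)
  5-3-1 → 1
  4-0 → 4

0x41B9F4DB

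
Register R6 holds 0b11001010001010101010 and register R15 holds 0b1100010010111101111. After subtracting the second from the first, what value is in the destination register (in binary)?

Subtract column by column in base 2:
  0-1 → 1 (borrow)
  1-1-1 → 1 (borrow)
  0-1-1 → 0 (borrow)
  1-1-1 → 1 (borrow)
  0-0-1 → 1 (borrow)
  1-1-1 → 1 (borrow)
  0-1-1 → 0 (borrow)
  1-1-1 → 1 (borrow)
  0-1-1 → 0 (borrow)
  1-0-1 → 0
  0-1 → 1 (borrow)
  0-0-1 → 1 (borrow)
  0-0-1 → 1 (borrow)
  1-1-1 → 1 (borrow)
  0-0-1 → 1 (borrow)
  1-0-1 → 0
  0-0 → 0
  0-1 → 1 (borrow)
  1-1-1 → 1 (borrow)
  1-0-1 → 0

0b1100111110010111011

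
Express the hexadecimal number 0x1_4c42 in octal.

0o246102

Expand each hex digit to 4 bits: 1=0001 4=0100 c=1100 4=0100 2=0010.
Group the bits in threes: 010 100 110 001 000 010 → 246102.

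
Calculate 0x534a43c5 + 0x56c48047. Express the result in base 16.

Add column by column in base 16, right to left:
  5+7 = c
  c+4 = 0 carry 1
  3+0+1 = 4
  4+8 = c
  a+4 = e
  4+c = 0 carry 1
  3+6+1 = a
  5+5 = a

0xaa0ec40c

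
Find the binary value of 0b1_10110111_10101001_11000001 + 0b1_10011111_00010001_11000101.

Add column by column in base 2, right to left:
  1+1 = 0 carry 1
  0+0+1 = 1
  0+1 = 1
  0+0 = 0
  0+0 = 0
  0+0 = 0
  1+1 = 0 carry 1
  1+1+1 = 1 carry 1
  1+1+1 = 1 carry 1
  0+0+1 = 1
  0+0 = 0
  1+0 = 1
  0+1 = 1
  1+0 = 1
  0+0 = 0
  1+0 = 1
  1+1 = 0 carry 1
  1+1+1 = 1 carry 1
  1+1+1 = 1 carry 1
  0+1+1 = 0 carry 1
  1+1+1 = 1 carry 1
  1+0+1 = 0 carry 1
  0+0+1 = 1
  1+1 = 0 carry 1
  1+1+1 = 1 carry 1
  final carry 1

0b11010101101011101110000110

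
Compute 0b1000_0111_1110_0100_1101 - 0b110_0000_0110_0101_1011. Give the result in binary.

Subtract column by column in base 2:
  1-1 → 0
  0-1 → 1 (borrow)
  1-0-1 → 0
  1-1 → 0
  0-1 → 1 (borrow)
  0-0-1 → 1 (borrow)
  1-1-1 → 1 (borrow)
  0-0-1 → 1 (borrow)
  0-0-1 → 1 (borrow)
  1-1-1 → 1 (borrow)
  1-1-1 → 1 (borrow)
  1-0-1 → 0
  1-0 → 1
  1-0 → 1
  1-0 → 1
  0-0 → 0
  0-0 → 0
  0-1 → 1 (borrow)
  0-1-1 → 0 (borrow)
  1-0-1 → 0

0b100111011111110010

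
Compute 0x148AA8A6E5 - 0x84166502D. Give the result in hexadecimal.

0xC494256B8

Subtract column by column in base 16:
  5-D → 8 (borrow)
  E-2-1 → B
  6-0 → 6
  A-5 → 5
  8-6 → 2
  A-6 → 4
  A-1 → 9
  8-4 → 4
  4-8 → C (borrow)
  1-0-1 → 0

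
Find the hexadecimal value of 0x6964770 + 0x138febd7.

Add column by column in base 16, right to left:
  0+7 = 7
  7+d = 4 carry 1
  7+b+1 = 3 carry 1
  4+e+1 = 3 carry 1
  6+f+1 = 6 carry 1
  9+8+1 = 2 carry 1
  6+3+1 = a
  0+1 = 1

0x1a263347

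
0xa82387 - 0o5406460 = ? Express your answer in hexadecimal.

0x921657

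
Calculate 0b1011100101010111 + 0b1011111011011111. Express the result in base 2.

0b10111100000110110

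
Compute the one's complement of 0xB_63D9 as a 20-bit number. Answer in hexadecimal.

0x49C26

Each hex digit d becomes F−d:
  B→4, 6→9, 3→C, D→2, 9→6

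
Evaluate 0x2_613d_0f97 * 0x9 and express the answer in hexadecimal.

Multiply each base-16 digit by 9, carrying:
  7×9 = 63 → write f carry 3
  9×9+3 = 84 → write 4 carry 5
  f×9+5 = 140 → write c carry 8
  0×9+8 = 8 → write 8
  d×9 = 117 → write 5 carry 7
  3×9+7 = 34 → write 2 carry 2
  1×9+2 = 11 → write b
  6×9 = 54 → write 6 carry 3
  2×9+3 = 21 → write 5 carry 1
  remaining carry: 1

0x156b258c4f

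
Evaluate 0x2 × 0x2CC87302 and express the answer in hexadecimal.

0x5990E604

Multiply each base-16 digit by 2, carrying:
  2×2 = 4 → write 4
  0×2 = 0 → write 0
  3×2 = 6 → write 6
  7×2 = 14 → write E
  8×2 = 16 → write 0 carry 1
  C×2+1 = 25 → write 9 carry 1
  C×2+1 = 25 → write 9 carry 1
  2×2+1 = 5 → write 5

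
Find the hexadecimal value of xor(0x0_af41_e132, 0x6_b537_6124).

0x61a768016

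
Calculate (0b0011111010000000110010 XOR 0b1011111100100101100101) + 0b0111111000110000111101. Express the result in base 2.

0b1111111111010110010100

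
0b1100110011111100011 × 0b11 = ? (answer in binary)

0b100110011011110101001

Multiply each base-2 digit by 3, carrying:
  1×3 = 3 → write 1 carry 1
  1×3+1 = 4 → write 0 carry 2
  0×3+2 = 2 → write 0 carry 1
  0×3+1 = 1 → write 1
  0×3 = 0 → write 0
  1×3 = 3 → write 1 carry 1
  1×3+1 = 4 → write 0 carry 2
  1×3+2 = 5 → write 1 carry 2
  1×3+2 = 5 → write 1 carry 2
  1×3+2 = 5 → write 1 carry 2
  1×3+2 = 5 → write 1 carry 2
  0×3+2 = 2 → write 0 carry 1
  0×3+1 = 1 → write 1
  1×3 = 3 → write 1 carry 1
  1×3+1 = 4 → write 0 carry 2
  0×3+2 = 2 → write 0 carry 1
  0×3+1 = 1 → write 1
  1×3 = 3 → write 1 carry 1
  1×3+1 = 4 → write 0 carry 2
  remaining carry: 10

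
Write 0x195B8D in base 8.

0o6255615

Expand each hex digit to 4 bits: 1=0001 9=1001 5=0101 B=1011 8=1000 D=1101.
Group the bits in threes: 110 010 101 101 110 001 101 → 6255615.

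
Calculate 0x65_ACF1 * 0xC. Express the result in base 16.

0x4C41B4C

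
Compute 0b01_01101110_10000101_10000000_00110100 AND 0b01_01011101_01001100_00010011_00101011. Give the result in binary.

0b0101001100000001000000000000100000

AND bit by bit (1 only where both bits are 1):
  0101101110100001011000000000110100
& 0101011101010011000001001100101011
= 0101001100000001000000000000100000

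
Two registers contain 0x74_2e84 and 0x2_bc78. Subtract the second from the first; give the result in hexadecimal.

0x71720c

Subtract column by column in base 16:
  4-8 → c (borrow)
  8-7-1 → 0
  e-c → 2
  2-b → 7 (borrow)
  4-2-1 → 1
  7-0 → 7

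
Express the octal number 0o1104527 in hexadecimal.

Each octal digit is 3 bits: 1=001 1=001 0=000 4=100 5=101 2=010 7=111.
Group the bits into nibbles: 0100 1000 1001 0101 0111 → 48957.

0x48957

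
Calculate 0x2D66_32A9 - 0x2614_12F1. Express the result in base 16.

0x7521FB8

Subtract column by column in base 16:
  9-1 → 8
  A-F → B (borrow)
  2-2-1 → F (borrow)
  3-1-1 → 1
  6-4 → 2
  6-1 → 5
  D-6 → 7
  2-2 → 0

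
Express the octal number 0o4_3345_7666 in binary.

Each octal digit is 3 bits: 4=100 3=011 3=011 4=100 5=101 7=111 6=110 6=110 6=110.

0b100011011100101111110110110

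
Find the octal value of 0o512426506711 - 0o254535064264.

0o235671422425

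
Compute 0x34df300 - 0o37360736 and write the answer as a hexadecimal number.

0x2d01122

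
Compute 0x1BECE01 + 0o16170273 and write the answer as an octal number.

0x1BECE01 = 0o157547001 in octal.
Add column by column in base 8, right to left:
  1+3 = 4
  0+7 = 7
  0+2 = 2
  7+0 = 7
  4+7 = 3 carry 1
  5+1+1 = 7
  7+6 = 5 carry 1
  5+1+1 = 7
  1+0 = 1

0o175737274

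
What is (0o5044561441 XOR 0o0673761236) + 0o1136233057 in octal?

0o6775433756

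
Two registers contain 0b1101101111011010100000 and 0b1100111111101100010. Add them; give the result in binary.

0b1111010111011000000010

Add column by column in base 2, right to left:
  0+0 = 0
  0+1 = 1
  0+0 = 0
  0+0 = 0
  0+0 = 0
  1+1 = 0 carry 1
  0+1+1 = 0 carry 1
  1+0+1 = 0 carry 1
  0+1+1 = 0 carry 1
  1+1+1 = 1 carry 1
  1+1+1 = 1 carry 1
  0+1+1 = 0 carry 1
  1+1+1 = 1 carry 1
  1+1+1 = 1 carry 1
  1+1+1 = 1 carry 1
  1+0+1 = 0 carry 1
  0+0+1 = 1
  1+1 = 0 carry 1
  1+1+1 = 1 carry 1
  0+0+1 = 1
  1+0 = 1
  1+0 = 1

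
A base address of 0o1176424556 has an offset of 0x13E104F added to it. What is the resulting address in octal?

0o1316034675

0x13E104F = 0o117410117 in octal.
Add column by column in base 8, right to left:
  6+7 = 5 carry 1
  5+1+1 = 7
  5+1 = 6
  4+0 = 4
  2+1 = 3
  4+4 = 0 carry 1
  6+7+1 = 6 carry 1
  7+1+1 = 1 carry 1
  1+1+1 = 3
  1+0 = 1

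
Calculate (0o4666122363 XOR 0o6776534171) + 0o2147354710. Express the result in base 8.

First 0o4666122363 XOR 0o6776534171 = 0o2110416212.
Add column by column in base 8, right to left:
  2+0 = 2
  1+1 = 2
  2+7 = 1 carry 1
  6+4+1 = 3 carry 1
  1+5+1 = 7
  4+3 = 7
  0+7 = 7
  1+4 = 5
  1+1 = 2
  2+2 = 4

0o4257773122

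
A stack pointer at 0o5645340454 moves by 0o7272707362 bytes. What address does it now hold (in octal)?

Add column by column in base 8, right to left:
  4+2 = 6
  5+6 = 3 carry 1
  4+3+1 = 0 carry 1
  0+7+1 = 0 carry 1
  4+0+1 = 5
  3+7 = 2 carry 1
  5+2+1 = 0 carry 1
  4+7+1 = 4 carry 1
  6+2+1 = 1 carry 1
  5+7+1 = 5 carry 1
  final carry 1

0o15140250036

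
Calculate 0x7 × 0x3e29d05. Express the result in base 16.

0x1b324b23

Multiply each base-16 digit by 7, carrying:
  5×7 = 35 → write 3 carry 2
  0×7+2 = 2 → write 2
  d×7 = 91 → write b carry 5
  9×7+5 = 68 → write 4 carry 4
  2×7+4 = 18 → write 2 carry 1
  e×7+1 = 99 → write 3 carry 6
  3×7+6 = 27 → write b carry 1
  remaining carry: 1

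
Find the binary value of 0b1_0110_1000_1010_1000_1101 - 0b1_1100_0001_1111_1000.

0b101001100100010010101

Subtract column by column in base 2:
  1-0 → 1
  0-0 → 0
  1-0 → 1
  1-1 → 0
  0-1 → 1 (borrow)
  0-1-1 → 0 (borrow)
  0-1-1 → 0 (borrow)
  1-1-1 → 1 (borrow)
  0-1-1 → 0 (borrow)
  1-0-1 → 0
  0-0 → 0
  1-0 → 1
  0-0 → 0
  0-0 → 0
  0-1 → 1 (borrow)
  1-1-1 → 1 (borrow)
  0-1-1 → 0 (borrow)
  1-0-1 → 0
  1-0 → 1
  0-0 → 0
  1-0 → 1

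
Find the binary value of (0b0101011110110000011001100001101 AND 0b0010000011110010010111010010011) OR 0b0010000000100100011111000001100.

0b0101011110110000011001100001101 AND 0b0010000011110010010111010010011 = 0b0000000010110000010001000000001.
Then OR with 0b0010000000100100011111000001100.

0b10000010110100011111000001101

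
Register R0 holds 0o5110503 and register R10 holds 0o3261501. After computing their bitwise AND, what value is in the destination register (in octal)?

AND each oct digit independently (no carries):
  5&3=1, 1&2=0, 1&6=0, 0&1=0, 5&5=5, 0&0=0, 3&1=1

0o1000501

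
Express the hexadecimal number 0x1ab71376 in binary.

0b11010101101110001001101110110

Expand each hex digit to 4 bits: 1=0001 a=1010 b=1011 7=0111 1=0001 3=0011 7=0111 6=0110.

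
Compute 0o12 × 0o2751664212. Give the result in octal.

Multiply each base-8 digit by 10, carrying:
  2×10 = 20 → write 4 carry 2
  1×10+2 = 12 → write 4 carry 1
  2×10+1 = 21 → write 5 carry 2
  4×10+2 = 42 → write 2 carry 5
  6×10+5 = 65 → write 1 carry 8
  6×10+8 = 68 → write 4 carry 8
  1×10+8 = 18 → write 2 carry 2
  5×10+2 = 52 → write 4 carry 6
  7×10+6 = 76 → write 4 carry 9
  2×10+9 = 29 → write 5 carry 3
  remaining carry: 3

0o35442412544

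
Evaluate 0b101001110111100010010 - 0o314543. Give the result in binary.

0b100110101010110101111

0o314543 = 0b11001100101100011 in binary.
Subtract column by column in base 2:
  0-1 → 1 (borrow)
  1-1-1 → 1 (borrow)
  0-0-1 → 1 (borrow)
  0-0-1 → 1 (borrow)
  1-0-1 → 0
  0-1 → 1 (borrow)
  0-1-1 → 0 (borrow)
  0-0-1 → 1 (borrow)
  1-1-1 → 1 (borrow)
  1-0-1 → 0
  1-0 → 1
  1-1 → 0
  0-1 → 1 (borrow)
  1-0-1 → 0
  1-0 → 1
  1-1 → 0
  0-1 → 1 (borrow)
  0-0-1 → 1 (borrow)
  1-0-1 → 0
  0-0 → 0
  1-0 → 1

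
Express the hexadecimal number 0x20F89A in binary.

0b1000001111100010011010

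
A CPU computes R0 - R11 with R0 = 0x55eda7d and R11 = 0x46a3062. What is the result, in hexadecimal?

0xf4aa1b

Subtract column by column in base 16:
  d-2 → b
  7-6 → 1
  a-0 → a
  d-3 → a
  e-a → 4
  5-6 → f (borrow)
  5-4-1 → 0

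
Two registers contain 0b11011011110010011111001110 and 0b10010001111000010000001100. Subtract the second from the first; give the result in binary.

0b1001001111010001111000010

Subtract column by column in base 2:
  0-0 → 0
  1-0 → 1
  1-1 → 0
  1-1 → 0
  0-0 → 0
  0-0 → 0
  1-0 → 1
  1-0 → 1
  1-0 → 1
  1-0 → 1
  1-1 → 0
  0-0 → 0
  0-0 → 0
  1-0 → 1
  0-0 → 0
  0-1 → 1 (borrow)
  1-1-1 → 1 (borrow)
  1-1-1 → 1 (borrow)
  1-1-1 → 1 (borrow)
  1-0-1 → 0
  0-0 → 0
  1-0 → 1
  1-1 → 0
  0-0 → 0
  1-0 → 1
  1-1 → 0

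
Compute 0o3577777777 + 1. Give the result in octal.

0o3600000000

The trailing 8 digits are 7 (max in base 8), so adding 1 cascades: they roll to 0 and the next digit up increments.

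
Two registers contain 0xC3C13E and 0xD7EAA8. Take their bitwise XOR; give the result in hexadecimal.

0x142B96

XOR each hex digit independently (no carries):
  C^D=1, 3^7=4, C^E=2, 1^A=B, 3^A=9, E^8=6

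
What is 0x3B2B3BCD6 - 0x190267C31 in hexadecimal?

Subtract column by column in base 16:
  6-1 → 5
  D-3 → A
  C-C → 0
  B-7 → 4
  3-6 → D (borrow)
  B-2-1 → 8
  2-0 → 2
  B-9 → 2
  3-1 → 2

0x2228D40A5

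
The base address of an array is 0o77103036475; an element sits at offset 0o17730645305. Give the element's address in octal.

0o117033704002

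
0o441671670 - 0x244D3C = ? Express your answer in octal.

0x244D3C = 0o11046474 in octal.
Subtract column by column in base 8:
  0-4 → 4 (borrow)
  7-7-1 → 7 (borrow)
  6-4-1 → 1
  1-6 → 3 (borrow)
  7-4-1 → 2
  6-0 → 6
  1-1 → 0
  4-1 → 3
  4-0 → 4

0o430623174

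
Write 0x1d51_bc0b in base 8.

Expand each hex digit to 4 bits: 1=0001 d=1101 5=0101 1=0001 b=1011 c=1100 0=0000 b=1011.
Group the bits in threes: 011 101 010 100 011 011 110 000 001 011 → 3524336013.

0o3524336013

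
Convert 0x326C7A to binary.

0b1100100110110001111010

Expand each hex digit to 4 bits: 3=0011 2=0010 6=0110 C=1100 7=0111 A=1010.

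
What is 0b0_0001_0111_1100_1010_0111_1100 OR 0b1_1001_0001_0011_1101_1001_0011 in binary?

OR bit by bit (1 where either bit is 1):
  0000101111100101001111100
| 1100100010011110110010011
= 1100101111111111111111111

0b1100101111111111111111111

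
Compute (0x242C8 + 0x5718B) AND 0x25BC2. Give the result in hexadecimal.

0x21042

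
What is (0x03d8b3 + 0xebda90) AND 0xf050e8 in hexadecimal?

0xe01040

Add column by column in base 16, right to left:
  3+0 = 3
  b+9 = 4 carry 1
  8+a+1 = 3 carry 1
  d+d+1 = b carry 1
  3+b+1 = f
  0+e = e
Sum = 0xefb343; now AND with 0xf050e8:
  e&f=e, f&0=0, b&5=1, 3&0=0, 4&e=4, 3&8=0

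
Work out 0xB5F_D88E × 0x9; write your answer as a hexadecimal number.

0x665E9CFE

Multiply each base-16 digit by 9, carrying:
  E×9 = 126 → write E carry 7
  8×9+7 = 79 → write F carry 4
  8×9+4 = 76 → write C carry 4
  D×9+4 = 121 → write 9 carry 7
  F×9+7 = 142 → write E carry 8
  5×9+8 = 53 → write 5 carry 3
  B×9+3 = 102 → write 6 carry 6
  remaining carry: 6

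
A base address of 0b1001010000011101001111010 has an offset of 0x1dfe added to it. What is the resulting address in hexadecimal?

0x1285878

0b1001010000011101001111010 = 0x1283a7a in hexadecimal.
Add column by column in base 16, right to left:
  a+e = 8 carry 1
  7+f+1 = 7 carry 1
  a+d+1 = 8 carry 1
  3+1+1 = 5
  8+0 = 8
  2+0 = 2
  1+0 = 1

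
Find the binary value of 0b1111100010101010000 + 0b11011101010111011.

Add column by column in base 2, right to left:
  0+1 = 1
  0+1 = 1
  0+0 = 0
  0+1 = 1
  1+1 = 0 carry 1
  0+1+1 = 0 carry 1
  1+0+1 = 0 carry 1
  0+1+1 = 0 carry 1
  1+0+1 = 0 carry 1
  0+1+1 = 0 carry 1
  1+0+1 = 0 carry 1
  0+1+1 = 0 carry 1
  0+1+1 = 0 carry 1
  0+1+1 = 0 carry 1
  1+0+1 = 0 carry 1
  1+1+1 = 1 carry 1
  1+1+1 = 1 carry 1
  1+0+1 = 0 carry 1
  1+0+1 = 0 carry 1
  final carry 1

0b10011000000000001011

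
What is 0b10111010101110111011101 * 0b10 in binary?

0b101110101011101110111010

Multiply each base-2 digit by 2, carrying:
  1×2 = 2 → write 0 carry 1
  0×2+1 = 1 → write 1
  1×2 = 2 → write 0 carry 1
  1×2+1 = 3 → write 1 carry 1
  1×2+1 = 3 → write 1 carry 1
  0×2+1 = 1 → write 1
  1×2 = 2 → write 0 carry 1
  1×2+1 = 3 → write 1 carry 1
  1×2+1 = 3 → write 1 carry 1
  0×2+1 = 1 → write 1
  1×2 = 2 → write 0 carry 1
  1×2+1 = 3 → write 1 carry 1
  1×2+1 = 3 → write 1 carry 1
  0×2+1 = 1 → write 1
  1×2 = 2 → write 0 carry 1
  0×2+1 = 1 → write 1
  1×2 = 2 → write 0 carry 1
  0×2+1 = 1 → write 1
  1×2 = 2 → write 0 carry 1
  1×2+1 = 3 → write 1 carry 1
  1×2+1 = 3 → write 1 carry 1
  0×2+1 = 1 → write 1
  1×2 = 2 → write 0 carry 1
  remaining carry: 1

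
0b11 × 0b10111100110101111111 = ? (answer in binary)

0b1000110110100001111101

Multiply each base-2 digit by 3, carrying:
  1×3 = 3 → write 1 carry 1
  1×3+1 = 4 → write 0 carry 2
  1×3+2 = 5 → write 1 carry 2
  1×3+2 = 5 → write 1 carry 2
  1×3+2 = 5 → write 1 carry 2
  1×3+2 = 5 → write 1 carry 2
  1×3+2 = 5 → write 1 carry 2
  0×3+2 = 2 → write 0 carry 1
  1×3+1 = 4 → write 0 carry 2
  0×3+2 = 2 → write 0 carry 1
  1×3+1 = 4 → write 0 carry 2
  1×3+2 = 5 → write 1 carry 2
  0×3+2 = 2 → write 0 carry 1
  0×3+1 = 1 → write 1
  1×3 = 3 → write 1 carry 1
  1×3+1 = 4 → write 0 carry 2
  1×3+2 = 5 → write 1 carry 2
  1×3+2 = 5 → write 1 carry 2
  0×3+2 = 2 → write 0 carry 1
  1×3+1 = 4 → write 0 carry 2
  remaining carry: 10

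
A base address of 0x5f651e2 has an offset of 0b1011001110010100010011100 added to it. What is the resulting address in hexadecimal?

0b1011001110010100010011100 = 0x167289c in hexadecimal.
Add column by column in base 16, right to left:
  2+c = e
  e+9 = 7 carry 1
  1+8+1 = a
  5+2 = 7
  6+7 = d
  f+6 = 5 carry 1
  5+1+1 = 7

0x75d7a7e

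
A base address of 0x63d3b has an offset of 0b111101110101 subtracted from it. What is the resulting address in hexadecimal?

0b111101110101 = 0xf75 in hexadecimal.
Subtract column by column in base 16:
  b-5 → 6
  3-7 → c (borrow)
  d-f-1 → d (borrow)
  3-0-1 → 2
  6-0 → 6

0x62dc6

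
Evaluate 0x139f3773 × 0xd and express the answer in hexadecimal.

Multiply each base-16 digit by 13, carrying:
  3×13 = 39 → write 7 carry 2
  7×13+2 = 93 → write d carry 5
  7×13+5 = 96 → write 0 carry 6
  3×13+6 = 45 → write d carry 2
  f×13+2 = 197 → write 5 carry 12
  9×13+12 = 129 → write 1 carry 8
  3×13+8 = 47 → write f carry 2
  1×13+2 = 15 → write f

0xff15d0d7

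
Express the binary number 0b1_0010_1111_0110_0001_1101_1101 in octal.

0o113660735

Group the bits in threes: 001 001 011 110 110 000 111 011 101 → 113660735.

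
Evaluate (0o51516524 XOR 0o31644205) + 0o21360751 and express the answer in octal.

0o101733672

First 0o51516524 XOR 0o31644205 = 0o60352721.
Add column by column in base 8, right to left:
  1+1 = 2
  2+5 = 7
  7+7 = 6 carry 1
  2+0+1 = 3
  5+6 = 3 carry 1
  3+3+1 = 7
  0+1 = 1
  6+2 = 0 carry 1
  final carry 1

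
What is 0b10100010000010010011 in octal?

0o2420223

Group the bits in threes: 010 100 010 000 010 010 011 → 2420223.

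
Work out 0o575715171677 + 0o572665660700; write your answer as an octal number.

0o1370603052577

Add column by column in base 8, right to left:
  7+0 = 7
  7+0 = 7
  6+7 = 5 carry 1
  1+0+1 = 2
  7+6 = 5 carry 1
  1+6+1 = 0 carry 1
  5+5+1 = 3 carry 1
  1+6+1 = 0 carry 1
  7+6+1 = 6 carry 1
  5+2+1 = 0 carry 1
  7+7+1 = 7 carry 1
  5+5+1 = 3 carry 1
  final carry 1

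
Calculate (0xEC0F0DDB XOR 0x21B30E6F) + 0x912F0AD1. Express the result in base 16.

First 0xEC0F0DDB XOR 0x21B30E6F = 0xCDBC03B4.
Add column by column in base 16, right to left:
  4+1 = 5
  B+D = 8 carry 1
  3+A+1 = E
  0+0 = 0
  C+F = B carry 1
  B+2+1 = E
  D+1 = E
  C+9 = 5 carry 1
  final carry 1

0x15EEB0E85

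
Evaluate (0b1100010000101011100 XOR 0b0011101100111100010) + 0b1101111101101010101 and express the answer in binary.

First 0b1100010000101011100 XOR 0b0011101100111100010 = 0b1111111100010111110.
Add column by column in base 2, right to left:
  0+1 = 1
  1+0 = 1
  1+1 = 0 carry 1
  1+0+1 = 0 carry 1
  1+1+1 = 1 carry 1
  1+0+1 = 0 carry 1
  0+1+1 = 0 carry 1
  1+0+1 = 0 carry 1
  0+1+1 = 0 carry 1
  0+1+1 = 0 carry 1
  0+0+1 = 1
  1+1 = 0 carry 1
  1+1+1 = 1 carry 1
  1+1+1 = 1 carry 1
  1+1+1 = 1 carry 1
  1+1+1 = 1 carry 1
  1+0+1 = 0 carry 1
  1+1+1 = 1 carry 1
  1+1+1 = 1 carry 1
  final carry 1

0b11101111010000010011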